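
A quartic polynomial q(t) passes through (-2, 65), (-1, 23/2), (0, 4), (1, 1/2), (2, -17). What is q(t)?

q(t) = t^4 - 5t^3 + t^2 - (1/2)t + 4

Write q(t) = at^4 + bt^3 + ct^2 + dt + e. Substituting each data point gives a linear system:
  16a - 8b + 4c - 2d + e = 65
  a - b + c - d + e = 23/2
  e = 4
  a + b + c + d + e = 1/2
  16a + 8b + 4c + 2d + e = -17
Solving the system yields a = 1, b = -5, c = 1, d = -1/2, e = 4.
So q(t) = t^4 - 5t^3 + t^2 - (1/2)t + 4.
Check: q(2) = -17. ✓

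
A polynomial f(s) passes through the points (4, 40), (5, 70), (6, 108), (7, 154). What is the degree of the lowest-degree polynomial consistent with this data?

2

Forward differences of the values at s = 4, 5, 6, 7:
  f  : 40  70  108  154
  Δ  : 30  38  46
  Δ^2: 8  8
  Δ^3: 0
The second differences are constant (8) and nonzero, while all higher differences vanish, so the minimal degree is 2.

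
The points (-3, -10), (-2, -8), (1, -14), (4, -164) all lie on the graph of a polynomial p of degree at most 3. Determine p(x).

p(x) = -x^3 - 5x^2 - 4x - 4

Write p(x) = ax^3 + bx^2 + cx + d. Substituting each data point gives a linear system:
  -27a + 9b - 3c + d = -10
  -8a + 4b - 2c + d = -8
  a + b + c + d = -14
  64a + 16b + 4c + d = -164
Solving the system yields a = -1, b = -5, c = -4, d = -4.
So p(x) = -x³ - 5x² - 4x - 4.
Check: p(-3) = -10. ✓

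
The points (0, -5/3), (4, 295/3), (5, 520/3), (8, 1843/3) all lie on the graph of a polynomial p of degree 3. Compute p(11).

4516/3

Write p(s) = as^3 + bs^2 + cs + d. Substituting each data point gives a linear system:
  d = -5/3
  64a + 16b + 4c + d = 295/3
  125a + 25b + 5c + d = 520/3
  512a + 64b + 8c + d = 1843/3
Solving the system yields a = 1, b = 1, c = 5, d = -5/3.
So p(s) = s^3 + s^2 + 5s - 5/3.
Then p(11) = 4516/3.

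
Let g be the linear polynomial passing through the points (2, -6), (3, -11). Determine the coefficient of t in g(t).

Write g(t) = at + b. Substituting each data point gives a linear system:
  2a + b = -6
  3a + b = -11
Solving the system yields a = -5, b = 4.
So g(t) = -5t + 4.
The leading coefficient is -5.

-5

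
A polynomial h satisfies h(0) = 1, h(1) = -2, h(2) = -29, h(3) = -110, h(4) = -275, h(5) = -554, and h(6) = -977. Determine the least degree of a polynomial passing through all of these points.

3

Forward differences of the values at n = 0, 1, 2, 3, 4, 5, 6:
  h  : 1  -2  -29  -110  -275  -554  -977
  Δ  : -3  -27  -81  -165  -279  -423
  Δ^2: -24  -54  -84  -114  -144
  Δ^3: -30  -30  -30  -30
  Δ^4: 0  0  0
  Δ^5: 0  0
  Δ^6: 0
The third differences are constant (-30) and nonzero, while all higher differences vanish, so the minimal degree is 3.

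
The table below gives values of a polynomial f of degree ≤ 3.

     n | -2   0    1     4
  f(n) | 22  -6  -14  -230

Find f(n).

f(n) = -3n^3 - n^2 - 4n - 6

Using the Lagrange interpolation formula with nodes -2, 0, 1, 4:
  L_0(n) = n(n - 1)(n - 4) / -36
  L_1(n) = (n + 2)(n - 1)(n - 4) / 8
  L_2(n) = (n + 2)n(n - 4) / -9
  L_3(n) = (n + 2)n(n - 1) / 72
Then f(n) = 22·L_0(n) - 6·L_1(n) - 14·L_2(n) - 230·L_3(n).
Expanding and collecting terms gives f(n) = -3n^3 - n^2 - 4n - 6.
Check: f(1) = -14. ✓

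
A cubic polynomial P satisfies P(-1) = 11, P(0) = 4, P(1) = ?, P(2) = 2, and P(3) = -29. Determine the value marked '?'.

The 4 known points determine the degree-3 polynomial uniquely.
Write P(n) = an^3 + bn^2 + cn + d. Substituting each data point gives a linear system:
  -a + b - c + d = 11
  d = 4
  8a + 4b + 2c + d = 2
  27a + 9b + 3c + d = -29
Solving the system yields a = -3, b = 5, c = 1, d = 4.
So P(n) = -3n^3 + 5n^2 + n + 4.
Then P(1) = 7.

7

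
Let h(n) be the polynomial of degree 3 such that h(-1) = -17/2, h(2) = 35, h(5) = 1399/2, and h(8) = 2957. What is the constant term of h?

Write h(n) = an^3 + bn^2 + cn + d. Substituting each data point gives a linear system:
  -a + b - c + d = -17/2
  8a + 4b + 2c + d = 35
  125a + 25b + 5c + d = 1399/2
  512a + 64b + 8c + d = 2957
Solving the system yields a = 6, b = -3/2, c = -2, d = -3.
So h(n) = 6n^3 - (3/2)n^2 - 2n - 3.
The constant term is -3.

-3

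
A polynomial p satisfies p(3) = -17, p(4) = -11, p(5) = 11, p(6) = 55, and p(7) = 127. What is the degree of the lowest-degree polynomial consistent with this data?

Forward differences of the values at s = 3, 4, 5, 6, 7:
  p  : -17  -11  11  55  127
  Δ  : 6  22  44  72
  Δ^2: 16  22  28
  Δ^3: 6  6
  Δ^4: 0
The third differences are constant (6) and nonzero, while all higher differences vanish, so the minimal degree is 3.

3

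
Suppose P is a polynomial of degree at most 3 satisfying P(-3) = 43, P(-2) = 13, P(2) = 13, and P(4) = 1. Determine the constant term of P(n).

Write P(n) = an^3 + bn^2 + cn + d. Substituting each data point gives a linear system:
  -27a + 9b - 3c + d = 43
  -8a + 4b - 2c + d = 13
  8a + 4b + 2c + d = 13
  64a + 16b + 4c + d = 1
Solving the system yields a = -1, b = 3, c = 4, d = 1.
So P(n) = -n^3 + 3n^2 + 4n + 1.
The constant term is 1.

1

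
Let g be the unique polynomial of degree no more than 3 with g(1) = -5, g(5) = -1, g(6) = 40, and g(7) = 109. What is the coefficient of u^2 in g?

-4

Write g(u) = au^3 + bu^2 + cu + d. Substituting each data point gives a linear system:
  a + b + c + d = -5
  125a + 25b + 5c + d = -1
  216a + 36b + 6c + d = 40
  343a + 49b + 7c + d = 109
Solving the system yields a = 1, b = -4, c = -6, d = 4.
So g(u) = u³ - 4u² - 6u + 4.
The coefficient of u^2 is -4.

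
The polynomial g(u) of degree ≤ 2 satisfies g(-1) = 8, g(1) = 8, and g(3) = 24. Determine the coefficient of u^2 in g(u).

2

Write g(u) = au^2 + bu + c. Substituting each data point gives a linear system:
  a - b + c = 8
  a + b + c = 8
  9a + 3b + c = 24
Solving the system yields a = 2, b = 0, c = 6.
So g(u) = 2u² + 6.
The leading coefficient is 2.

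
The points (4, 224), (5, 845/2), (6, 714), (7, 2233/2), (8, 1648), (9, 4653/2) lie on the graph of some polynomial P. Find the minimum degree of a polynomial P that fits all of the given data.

3

Forward differences of the values at x = 4, 5, 6, 7, 8, 9:
  P  : 224  845/2  714  2233/2  1648  4653/2
  Δ  : 397/2  583/2  805/2  1063/2  1357/2
  Δ^2: 93  111  129  147
  Δ^3: 18  18  18
  Δ^4: 0  0
  Δ^5: 0
The third differences are constant (18) and nonzero, while all higher differences vanish, so the minimal degree is 3.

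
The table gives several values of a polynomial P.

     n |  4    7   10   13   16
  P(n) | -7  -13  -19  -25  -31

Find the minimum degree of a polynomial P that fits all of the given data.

Forward differences of the values at n = 4, 7, 10, 13, 16:
  P  : -7  -13  -19  -25  -31
  Δ  : -6  -6  -6  -6
  Δ^2: 0  0  0
  Δ^3: 0  0
  Δ^4: 0
The first differences are constant (-6) and nonzero, while all higher differences vanish, so the minimal degree is 1.

1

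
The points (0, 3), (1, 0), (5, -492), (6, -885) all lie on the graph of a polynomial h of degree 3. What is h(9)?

-3192

Write h(u) = au^3 + bu^2 + cu + d. Substituting each data point gives a linear system:
  d = 3
  a + b + c + d = 0
  125a + 25b + 5c + d = -492
  216a + 36b + 6c + d = -885
Solving the system yields a = -5, b = 6, c = -4, d = 3.
So h(u) = -5u^3 + 6u^2 - 4u + 3.
Then h(9) = -3192.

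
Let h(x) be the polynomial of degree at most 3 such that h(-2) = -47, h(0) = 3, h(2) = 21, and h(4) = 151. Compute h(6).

537

Using the Lagrange interpolation formula with nodes -2, 0, 2, 4:
  L_0(x) = x(x - 2)(x - 4) / -48
  L_1(x) = (x + 2)(x - 2)(x - 4) / 16
  L_2(x) = (x + 2)x(x - 4) / -16
  L_3(x) = (x + 2)x(x - 2) / 48
Then h(x) = -47·L_0(x) + 3·L_1(x) + 21·L_2(x) + 151·L_3(x).
Expanding and collecting terms gives h(x) = 3x^3 - 4x^2 + 5x + 3.
Evaluating at x = 6: h(6) = 537.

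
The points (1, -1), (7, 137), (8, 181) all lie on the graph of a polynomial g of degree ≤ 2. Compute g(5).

67

Write g(t) = at^2 + bt + c. Substituting each data point gives a linear system:
  a + b + c = -1
  49a + 7b + c = 137
  64a + 8b + c = 181
Solving the system yields a = 3, b = -1, c = -3.
So g(t) = 3t² - t - 3.
Then g(5) = 67.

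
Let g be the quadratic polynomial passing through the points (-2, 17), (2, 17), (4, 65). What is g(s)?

Using the Lagrange interpolation formula with nodes -2, 2, 4:
  L_0(s) = (s - 2)(s - 4) / 24
  L_1(s) = (s + 2)(s - 4) / -8
  L_2(s) = (s + 2)(s - 2) / 12
Then g(s) = 17·L_0(s) + 17·L_1(s) + 65·L_2(s).
Expanding and collecting terms gives g(s) = 4s² + 1.
Check: g(-2) = 17. ✓

g(s) = 4s^2 + 1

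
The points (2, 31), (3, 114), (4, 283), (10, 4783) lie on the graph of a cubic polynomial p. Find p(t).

Write p(t) = at^3 + bt^2 + ct + d. Substituting each data point gives a linear system:
  8a + 4b + 2c + d = 31
  27a + 9b + 3c + d = 114
  64a + 16b + 4c + d = 283
  1000a + 100b + 10c + d = 4783
Solving the system yields a = 5, b = -2, c = -2, d = 3.
So p(t) = 5t^3 - 2t^2 - 2t + 3.
Check: p(3) = 114. ✓

p(t) = 5t^3 - 2t^2 - 2t + 3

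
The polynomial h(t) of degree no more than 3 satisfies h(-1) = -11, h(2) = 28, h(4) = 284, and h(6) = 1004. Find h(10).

Using the Lagrange interpolation formula with nodes -1, 2, 4, 6:
  L_0(t) = (t - 2)(t - 4)(t - 6) / -105
  L_1(t) = (t + 1)(t - 4)(t - 6) / 24
  L_2(t) = (t + 1)(t - 2)(t - 6) / -20
  L_3(t) = (t + 1)(t - 2)(t - 4) / 56
Then h(t) = -11·L_0(t) + 28·L_1(t) + 284·L_2(t) + 1004·L_3(t).
Expanding and collecting terms gives h(t) = 5t³ - 2t² - 4.
Evaluating at t = 10: h(10) = 4796.

4796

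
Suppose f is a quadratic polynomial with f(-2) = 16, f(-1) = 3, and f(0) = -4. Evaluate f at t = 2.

0

Write f(t) = at^2 + bt + c. Substituting each data point gives a linear system:
  4a - 2b + c = 16
  a - b + c = 3
  c = -4
Solving the system yields a = 3, b = -4, c = -4.
So f(t) = 3t^2 - 4t - 4.
Then f(2) = 0.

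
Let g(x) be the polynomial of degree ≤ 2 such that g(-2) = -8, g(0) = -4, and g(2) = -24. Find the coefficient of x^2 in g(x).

-3

Write g(x) = ax^2 + bx + c. Substituting each data point gives a linear system:
  4a - 2b + c = -8
  c = -4
  4a + 2b + c = -24
Solving the system yields a = -3, b = -4, c = -4.
So g(x) = -3x² - 4x - 4.
The leading coefficient is -3.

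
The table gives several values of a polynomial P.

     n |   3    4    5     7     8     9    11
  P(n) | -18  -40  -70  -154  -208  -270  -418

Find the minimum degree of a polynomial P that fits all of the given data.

2

Divided differences on the nodes 3, 4, 5, 7, 8, 9, 11:
  order 0: -18  -40  -70  -154  -208  -270  -418
  order 1: -22  -30  -42  -54  -62  -74
  order 2: -4  -4  -4  -4  -4
  order 3: 0  0  0  0
  order 4: 0  0  0
  order 5: 0  0
  order 6: 0
The order-2 divided differences are all -4 (nonzero) and every higher order vanishes, so the data lies on a polynomial of degree exactly 2.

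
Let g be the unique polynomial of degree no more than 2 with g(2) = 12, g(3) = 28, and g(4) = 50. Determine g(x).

Using the Lagrange interpolation formula with nodes 2, 3, 4:
  L_0(x) = (x - 3)(x - 4) / 2
  L_1(x) = (x - 2)(x - 4) / -1
  L_2(x) = (x - 2)(x - 3) / 2
Then g(x) = 12·L_0(x) + 28·L_1(x) + 50·L_2(x).
Expanding and collecting terms gives g(x) = 3x^2 + x - 2.
Check: g(4) = 50. ✓

g(x) = 3x^2 + x - 2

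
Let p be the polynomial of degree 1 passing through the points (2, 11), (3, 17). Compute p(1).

Using the Lagrange interpolation formula with nodes 2, 3:
  L_0(t) = (t - 3) / -1
  L_1(t) = (t - 2) / 1
Then p(t) = 11·L_0(t) + 17·L_1(t).
Expanding and collecting terms gives p(t) = 6t - 1.
Evaluating at t = 1: p(1) = 5.

5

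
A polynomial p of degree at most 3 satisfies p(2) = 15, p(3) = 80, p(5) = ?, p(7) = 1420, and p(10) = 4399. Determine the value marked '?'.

474

The 4 known points determine the degree-3 polynomial uniquely.
Write p(x) = ax^3 + bx^2 + cx + d. Substituting each data point gives a linear system:
  8a + 4b + 2c + d = 15
  27a + 9b + 3c + d = 80
  343a + 49b + 7c + d = 1420
  1000a + 100b + 10c + d = 4399
Solving the system yields a = 5, b = -6, c = 0, d = -1.
So p(x) = 5x³ - 6x² - 1.
Then p(5) = 474.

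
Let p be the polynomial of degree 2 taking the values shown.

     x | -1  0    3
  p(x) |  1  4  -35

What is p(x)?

p(x) = -4x^2 - x + 4

Using the Lagrange interpolation formula with nodes -1, 0, 3:
  L_0(x) = x(x - 3) / 4
  L_1(x) = (x + 1)(x - 3) / -3
  L_2(x) = (x + 1)x / 12
Then p(x) = 1·L_0(x) + 4·L_1(x) - 35·L_2(x).
Expanding and collecting terms gives p(x) = -4x^2 - x + 4.
Check: p(3) = -35. ✓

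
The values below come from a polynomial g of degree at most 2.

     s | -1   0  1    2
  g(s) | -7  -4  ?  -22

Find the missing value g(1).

The 3 known points determine the degree-2 polynomial uniquely.
Write g(s) = as^2 + bs + c. Substituting each data point gives a linear system:
  a - b + c = -7
  c = -4
  4a + 2b + c = -22
Solving the system yields a = -4, b = -1, c = -4.
So g(s) = -4s^2 - s - 4.
Then g(1) = -9.

-9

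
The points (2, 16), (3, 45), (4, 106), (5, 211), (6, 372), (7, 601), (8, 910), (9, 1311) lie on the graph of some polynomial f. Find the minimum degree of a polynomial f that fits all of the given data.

Forward differences of the values at s = 2, 3, 4, 5, 6, 7, 8, 9:
  f  : 16  45  106  211  372  601  910  1311
  Δ  : 29  61  105  161  229  309  401
  Δ^2: 32  44  56  68  80  92
  Δ^3: 12  12  12  12  12
  Δ^4: 0  0  0  0
  Δ^5: 0  0  0
  Δ^6: 0  0
  Δ^7: 0
The third differences are constant (12) and nonzero, while all higher differences vanish, so the minimal degree is 3.

3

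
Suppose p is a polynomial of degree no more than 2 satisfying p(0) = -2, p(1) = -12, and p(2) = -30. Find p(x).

Using the Lagrange interpolation formula with nodes 0, 1, 2:
  L_0(x) = (x - 1)(x - 2) / 2
  L_1(x) = x(x - 2) / -1
  L_2(x) = x(x - 1) / 2
Then p(x) = -2·L_0(x) - 12·L_1(x) - 30·L_2(x).
Expanding and collecting terms gives p(x) = -4x² - 6x - 2.
Check: p(1) = -12. ✓

p(x) = -4x^2 - 6x - 2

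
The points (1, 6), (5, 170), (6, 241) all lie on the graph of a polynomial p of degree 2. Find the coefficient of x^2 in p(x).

6

Write p(x) = ax^2 + bx + c. Substituting each data point gives a linear system:
  a + b + c = 6
  25a + 5b + c = 170
  36a + 6b + c = 241
Solving the system yields a = 6, b = 5, c = -5.
So p(x) = 6x² + 5x - 5.
The leading coefficient is 6.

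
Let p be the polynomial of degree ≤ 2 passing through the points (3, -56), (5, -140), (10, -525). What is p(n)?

Using the Lagrange interpolation formula with nodes 3, 5, 10:
  L_0(n) = (n - 5)(n - 10) / 14
  L_1(n) = (n - 3)(n - 10) / -10
  L_2(n) = (n - 3)(n - 5) / 35
Then p(n) = -56·L_0(n) - 140·L_1(n) - 525·L_2(n).
Expanding and collecting terms gives p(n) = -5n^2 - 2n - 5.
Check: p(5) = -140. ✓

p(n) = -5n^2 - 2n - 5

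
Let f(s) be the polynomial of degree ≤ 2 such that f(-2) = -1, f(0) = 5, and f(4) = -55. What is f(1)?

Using the Lagrange interpolation formula with nodes -2, 0, 4:
  L_0(s) = s(s - 4) / 12
  L_1(s) = (s + 2)(s - 4) / -8
  L_2(s) = (s + 2)s / 24
Then f(s) = -1·L_0(s) + 5·L_1(s) - 55·L_2(s).
Expanding and collecting terms gives f(s) = -3s^2 - 3s + 5.
Evaluating at s = 1: f(1) = -1.

-1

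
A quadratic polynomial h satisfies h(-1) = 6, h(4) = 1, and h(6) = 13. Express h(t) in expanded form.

h(t) = t^2 - 4t + 1

Write h(t) = at^2 + bt + c. Substituting each data point gives a linear system:
  a - b + c = 6
  16a + 4b + c = 1
  36a + 6b + c = 13
Solving the system yields a = 1, b = -4, c = 1.
So h(t) = t² - 4t + 1.
Check: h(4) = 1. ✓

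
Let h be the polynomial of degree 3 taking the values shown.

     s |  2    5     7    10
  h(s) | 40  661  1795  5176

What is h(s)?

Write h(s) = as^3 + bs^2 + cs + d. Substituting each data point gives a linear system:
  8a + 4b + 2c + d = 40
  125a + 25b + 5c + d = 661
  343a + 49b + 7c + d = 1795
  1000a + 100b + 10c + d = 5176
Solving the system yields a = 5, b = 2, c = -2, d = -4.
So h(s) = 5s^3 + 2s^2 - 2s - 4.
Check: h(10) = 5176. ✓

h(s) = 5s^3 + 2s^2 - 2s - 4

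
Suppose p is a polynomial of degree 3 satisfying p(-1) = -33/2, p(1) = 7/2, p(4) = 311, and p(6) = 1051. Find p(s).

p(s) = 5s^3 - (3/2)s^2 + 5s - 5

Using the Lagrange interpolation formula with nodes -1, 1, 4, 6:
  L_0(s) = (s - 1)(s - 4)(s - 6) / -70
  L_1(s) = (s + 1)(s - 4)(s - 6) / 30
  L_2(s) = (s + 1)(s - 1)(s - 6) / -30
  L_3(s) = (s + 1)(s - 1)(s - 4) / 70
Then p(s) = -33/2·L_0(s) + 7/2·L_1(s) + 311·L_2(s) + 1051·L_3(s).
Expanding and collecting terms gives p(s) = 5s^3 - (3/2)s^2 + 5s - 5.
Check: p(6) = 1051. ✓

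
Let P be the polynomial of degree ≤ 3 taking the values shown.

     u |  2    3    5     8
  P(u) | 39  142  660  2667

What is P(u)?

P(u) = 5u^3 + 2u^2 - 2u - 5

Write P(u) = au^3 + bu^2 + cu + d. Substituting each data point gives a linear system:
  8a + 4b + 2c + d = 39
  27a + 9b + 3c + d = 142
  125a + 25b + 5c + d = 660
  512a + 64b + 8c + d = 2667
Solving the system yields a = 5, b = 2, c = -2, d = -5.
So P(u) = 5u³ + 2u² - 2u - 5.
Check: P(3) = 142. ✓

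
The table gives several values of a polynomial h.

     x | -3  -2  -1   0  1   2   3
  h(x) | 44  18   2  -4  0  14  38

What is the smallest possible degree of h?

2

Forward differences of the values at x = -3, -2, -1, 0, 1, 2, 3:
  h  : 44  18  2  -4  0  14  38
  Δ  : -26  -16  -6  4  14  24
  Δ^2: 10  10  10  10  10
  Δ^3: 0  0  0  0
  Δ^4: 0  0  0
  Δ^5: 0  0
  Δ^6: 0
The second differences are constant (10) and nonzero, while all higher differences vanish, so the minimal degree is 2.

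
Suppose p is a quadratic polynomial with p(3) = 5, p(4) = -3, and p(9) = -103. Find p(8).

Write p(s) = as^2 + bs + c. Substituting each data point gives a linear system:
  9a + 3b + c = 5
  16a + 4b + c = -3
  81a + 9b + c = -103
Solving the system yields a = -2, b = 6, c = 5.
So p(s) = -2s^2 + 6s + 5.
Then p(8) = -75.

-75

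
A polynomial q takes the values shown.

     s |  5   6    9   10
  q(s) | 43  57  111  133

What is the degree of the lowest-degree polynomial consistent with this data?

Divided differences on the nodes 5, 6, 9, 10:
  order 0: 43  57  111  133
  order 1: 14  18  22
  order 2: 1  1
  order 3: 0
The order-2 divided differences are all 1 (nonzero) and every higher order vanishes, so the data lies on a polynomial of degree exactly 2.

2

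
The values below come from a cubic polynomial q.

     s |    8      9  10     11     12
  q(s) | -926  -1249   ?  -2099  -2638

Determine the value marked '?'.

The 4 known points determine the degree-3 polynomial uniquely.
Write q(s) = as^3 + bs^2 + cs + d. Substituting each data point gives a linear system:
  512a + 64b + 8c + d = -926
  729a + 81b + 9c + d = -1249
  1331a + 121b + 11c + d = -2099
  1728a + 144b + 12c + d = -2638
Solving the system yields a = -1, b = -6, c = -4, d = 2.
So q(s) = -s³ - 6s² - 4s + 2.
Then q(10) = -1638.

-1638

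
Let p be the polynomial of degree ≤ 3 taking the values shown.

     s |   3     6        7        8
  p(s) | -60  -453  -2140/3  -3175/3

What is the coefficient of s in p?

Write p(s) = as^3 + bs^2 + cs + d. Substituting each data point gives a linear system:
  27a + 9b + 3c + d = -60
  216a + 36b + 6c + d = -453
  343a + 49b + 7c + d = -2140/3
  512a + 64b + 8c + d = -3175/3
Solving the system yields a = -2, b = -1/3, c = -2, d = 3.
So p(s) = -2s³ - (1/3)s² - 2s + 3.
The coefficient of s is -2.

-2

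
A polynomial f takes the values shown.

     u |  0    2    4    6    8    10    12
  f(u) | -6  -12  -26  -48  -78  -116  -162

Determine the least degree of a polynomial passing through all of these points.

2

Forward differences of the values at u = 0, 2, 4, 6, 8, 10, 12:
  f  : -6  -12  -26  -48  -78  -116  -162
  Δ  : -6  -14  -22  -30  -38  -46
  Δ^2: -8  -8  -8  -8  -8
  Δ^3: 0  0  0  0
  Δ^4: 0  0  0
  Δ^5: 0  0
  Δ^6: 0
The second differences are constant (-8) and nonzero, while all higher differences vanish, so the minimal degree is 2.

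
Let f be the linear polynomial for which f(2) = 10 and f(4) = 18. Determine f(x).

f(x) = 4x + 2

Using the Lagrange interpolation formula with nodes 2, 4:
  L_0(x) = (x - 4) / -2
  L_1(x) = (x - 2) / 2
Then f(x) = 10·L_0(x) + 18·L_1(x).
Expanding and collecting terms gives f(x) = 4x + 2.
Check: f(4) = 18. ✓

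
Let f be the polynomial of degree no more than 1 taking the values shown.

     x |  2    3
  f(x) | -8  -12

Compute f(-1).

4

Write f(x) = ax + b. Substituting each data point gives a linear system:
  2a + b = -8
  3a + b = -12
Solving the system yields a = -4, b = 0.
So f(x) = -4x.
Then f(-1) = 4.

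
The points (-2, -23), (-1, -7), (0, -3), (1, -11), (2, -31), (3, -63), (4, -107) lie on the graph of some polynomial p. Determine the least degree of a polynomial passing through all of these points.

2

Forward differences of the values at t = -2, -1, 0, 1, 2, 3, 4:
  p  : -23  -7  -3  -11  -31  -63  -107
  Δ  : 16  4  -8  -20  -32  -44
  Δ^2: -12  -12  -12  -12  -12
  Δ^3: 0  0  0  0
  Δ^4: 0  0  0
  Δ^5: 0  0
  Δ^6: 0
The second differences are constant (-12) and nonzero, while all higher differences vanish, so the minimal degree is 2.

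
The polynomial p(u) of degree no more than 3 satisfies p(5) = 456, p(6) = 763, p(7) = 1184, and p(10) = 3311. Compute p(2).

Using the Lagrange interpolation formula with nodes 5, 6, 7, 10:
  L_0(u) = (u - 6)(u - 7)(u - 10) / -10
  L_1(u) = (u - 5)(u - 7)(u - 10) / 4
  L_2(u) = (u - 5)(u - 6)(u - 10) / -6
  L_3(u) = (u - 5)(u - 6)(u - 7) / 60
Then p(u) = 456·L_0(u) + 763·L_1(u) + 1184·L_2(u) + 3311·L_3(u).
Expanding and collecting terms gives p(u) = 3u³ + 3u² + u + 1.
Evaluating at u = 2: p(2) = 39.

39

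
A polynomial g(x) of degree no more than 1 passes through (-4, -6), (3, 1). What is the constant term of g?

-2

Write g(x) = ax + b. Substituting each data point gives a linear system:
  -4a + b = -6
  3a + b = 1
Solving the system yields a = 1, b = -2.
So g(x) = x - 2.
The constant term is -2.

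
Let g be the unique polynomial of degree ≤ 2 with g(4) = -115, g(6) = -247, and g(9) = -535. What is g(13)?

Write g(u) = au^2 + bu + c. Substituting each data point gives a linear system:
  16a + 4b + c = -115
  36a + 6b + c = -247
  81a + 9b + c = -535
Solving the system yields a = -6, b = -6, c = 5.
So g(u) = -6u^2 - 6u + 5.
Then g(13) = -1087.

-1087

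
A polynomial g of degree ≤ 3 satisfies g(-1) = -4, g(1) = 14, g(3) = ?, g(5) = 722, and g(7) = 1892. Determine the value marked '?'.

176

On equispaced nodes a degree-3 polynomial has vanishing fourth forward difference, so
  g(-1) - 4·g(1) + 6·g(3) - 4·g(5) + g(7) = 0.
Substituting the known values and solving for g(3):
  6·g(3) = 1056
  g(3) = 176.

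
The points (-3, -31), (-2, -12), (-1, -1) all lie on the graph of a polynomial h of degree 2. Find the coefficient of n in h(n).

-1

Write h(n) = an^2 + bn + c. Substituting each data point gives a linear system:
  9a - 3b + c = -31
  4a - 2b + c = -12
  a - b + c = -1
Solving the system yields a = -4, b = -1, c = 2.
So h(n) = -4n^2 - n + 2.
The coefficient of n is -1.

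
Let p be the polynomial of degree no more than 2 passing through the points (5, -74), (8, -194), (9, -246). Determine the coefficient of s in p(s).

Write p(s) = as^2 + bs + c. Substituting each data point gives a linear system:
  25a + 5b + c = -74
  64a + 8b + c = -194
  81a + 9b + c = -246
Solving the system yields a = -3, b = -1, c = 6.
So p(s) = -3s^2 - s + 6.
The coefficient of s is -1.

-1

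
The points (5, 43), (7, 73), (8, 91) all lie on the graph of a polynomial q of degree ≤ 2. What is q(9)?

111

Using the Lagrange interpolation formula with nodes 5, 7, 8:
  L_0(u) = (u - 7)(u - 8) / 6
  L_1(u) = (u - 5)(u - 8) / -2
  L_2(u) = (u - 5)(u - 7) / 3
Then q(u) = 43·L_0(u) + 73·L_1(u) + 91·L_2(u).
Expanding and collecting terms gives q(u) = u^2 + 3u + 3.
Evaluating at u = 9: q(9) = 111.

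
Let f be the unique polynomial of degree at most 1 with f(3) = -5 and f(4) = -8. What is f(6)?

-14

Using the Lagrange interpolation formula with nodes 3, 4:
  L_0(s) = (s - 4) / -1
  L_1(s) = (s - 3) / 1
Then f(s) = -5·L_0(s) - 8·L_1(s).
Expanding and collecting terms gives f(s) = -3s + 4.
Evaluating at s = 6: f(6) = -14.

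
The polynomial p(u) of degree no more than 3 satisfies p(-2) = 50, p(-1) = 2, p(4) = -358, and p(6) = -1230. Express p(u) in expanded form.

p(u) = -6u^3 + 2u^2 - 6

Write p(u) = au^3 + bu^2 + cu + d. Substituting each data point gives a linear system:
  -8a + 4b - 2c + d = 50
  -a + b - c + d = 2
  64a + 16b + 4c + d = -358
  216a + 36b + 6c + d = -1230
Solving the system yields a = -6, b = 2, c = 0, d = -6.
So p(u) = -6u³ + 2u² - 6.
Check: p(-2) = 50. ✓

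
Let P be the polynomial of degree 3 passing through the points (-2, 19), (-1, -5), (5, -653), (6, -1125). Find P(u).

P(u) = -5u^3 - 2u^2 + 5u - 3

Write P(u) = au^3 + bu^2 + cu + d. Substituting each data point gives a linear system:
  -8a + 4b - 2c + d = 19
  -a + b - c + d = -5
  125a + 25b + 5c + d = -653
  216a + 36b + 6c + d = -1125
Solving the system yields a = -5, b = -2, c = 5, d = -3.
So P(u) = -5u^3 - 2u^2 + 5u - 3.
Check: P(-1) = -5. ✓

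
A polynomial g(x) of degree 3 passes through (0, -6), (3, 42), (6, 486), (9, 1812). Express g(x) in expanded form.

g(x) = 3x^3 - 5x^2 + 4x - 6

Write g(x) = ax^3 + bx^2 + cx + d. Substituting each data point gives a linear system:
  d = -6
  27a + 9b + 3c + d = 42
  216a + 36b + 6c + d = 486
  729a + 81b + 9c + d = 1812
Solving the system yields a = 3, b = -5, c = 4, d = -6.
So g(x) = 3x^3 - 5x^2 + 4x - 6.
Check: g(3) = 42. ✓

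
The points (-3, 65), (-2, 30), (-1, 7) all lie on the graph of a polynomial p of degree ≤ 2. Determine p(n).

p(n) = 6n^2 - 5n - 4

Using the Lagrange interpolation formula with nodes -3, -2, -1:
  L_0(n) = (n + 2)(n + 1) / 2
  L_1(n) = (n + 3)(n + 1) / -1
  L_2(n) = (n + 3)(n + 2) / 2
Then p(n) = 65·L_0(n) + 30·L_1(n) + 7·L_2(n).
Expanding and collecting terms gives p(n) = 6n^2 - 5n - 4.
Check: p(-1) = 7. ✓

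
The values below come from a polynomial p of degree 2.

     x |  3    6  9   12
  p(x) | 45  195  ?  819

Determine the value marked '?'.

453

On equispaced nodes a degree-2 polynomial has vanishing third forward difference, so
  - p(3) + 3·p(6) - 3·p(9) + p(12) = 0.
Substituting the known values and solving for p(9):
  -3·p(9) = -1359
  p(9) = 453.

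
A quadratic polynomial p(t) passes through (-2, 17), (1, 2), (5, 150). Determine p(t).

p(t) = 6t^2 + t - 5

Using the Lagrange interpolation formula with nodes -2, 1, 5:
  L_0(t) = (t - 1)(t - 5) / 21
  L_1(t) = (t + 2)(t - 5) / -12
  L_2(t) = (t + 2)(t - 1) / 28
Then p(t) = 17·L_0(t) + 2·L_1(t) + 150·L_2(t).
Expanding and collecting terms gives p(t) = 6t² + t - 5.
Check: p(5) = 150. ✓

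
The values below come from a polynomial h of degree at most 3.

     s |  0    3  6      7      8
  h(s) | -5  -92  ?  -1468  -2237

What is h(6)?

The 4 known points determine the degree-3 polynomial uniquely.
Write h(s) = as^3 + bs^2 + cs + d. Substituting each data point gives a linear system:
  d = -5
  27a + 9b + 3c + d = -92
  343a + 49b + 7c + d = -1468
  512a + 64b + 8c + d = -2237
Solving the system yields a = -5, b = 5, c = 1, d = -5.
So h(s) = -5s³ + 5s² + s - 5.
Then h(6) = -899.

-899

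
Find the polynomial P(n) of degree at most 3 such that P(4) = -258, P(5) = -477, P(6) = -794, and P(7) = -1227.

P(n) = -3n^3 - 4n^2 - 2

Write P(n) = an^3 + bn^2 + cn + d. Substituting each data point gives a linear system:
  64a + 16b + 4c + d = -258
  125a + 25b + 5c + d = -477
  216a + 36b + 6c + d = -794
  343a + 49b + 7c + d = -1227
Solving the system yields a = -3, b = -4, c = 0, d = -2.
So P(n) = -3n³ - 4n² - 2.
Check: P(7) = -1227. ✓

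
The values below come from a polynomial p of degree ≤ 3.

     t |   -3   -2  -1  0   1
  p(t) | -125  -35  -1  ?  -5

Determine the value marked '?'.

On equispaced nodes a degree-3 polynomial has vanishing fourth forward difference, so
  p(-3) - 4·p(-2) + 6·p(-1) - 4·p(0) + p(1) = 0.
Substituting the known values and solving for p(0):
  -4·p(0) = -4
  p(0) = 1.

1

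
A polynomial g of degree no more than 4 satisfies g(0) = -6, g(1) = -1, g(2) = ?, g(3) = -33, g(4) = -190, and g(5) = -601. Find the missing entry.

2

On equispaced nodes a degree-4 polynomial has vanishing fifth forward difference, so
  - g(0) + 5·g(1) - 10·g(2) + 10·g(3) - 5·g(4) + g(5) = 0.
Substituting the known values and solving for g(2):
  -10·g(2) = -20
  g(2) = 2.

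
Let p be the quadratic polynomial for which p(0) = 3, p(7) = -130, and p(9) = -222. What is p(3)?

Write p(n) = an^2 + bn + c. Substituting each data point gives a linear system:
  c = 3
  49a + 7b + c = -130
  81a + 9b + c = -222
Solving the system yields a = -3, b = 2, c = 3.
So p(n) = -3n^2 + 2n + 3.
Then p(3) = -18.

-18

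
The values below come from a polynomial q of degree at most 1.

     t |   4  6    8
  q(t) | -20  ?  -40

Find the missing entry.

-30

The 2 known points determine the degree-1 polynomial uniquely.
Write q(t) = at + b. Substituting each data point gives a linear system:
  4a + b = -20
  8a + b = -40
Solving the system yields a = -5, b = 0.
So q(t) = -5t.
Then q(6) = -30.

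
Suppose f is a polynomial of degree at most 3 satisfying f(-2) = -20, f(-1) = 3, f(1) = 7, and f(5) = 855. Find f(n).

Write f(n) = an^3 + bn^2 + cn + d. Substituting each data point gives a linear system:
  -8a + 4b - 2c + d = -20
  -a + b - c + d = 3
  a + b + c + d = 7
  125a + 25b + 5c + d = 855
Solving the system yields a = 6, b = 5, c = -4, d = 0.
So f(n) = 6n³ + 5n² - 4n.
Check: f(1) = 7. ✓

f(n) = 6n^3 + 5n^2 - 4n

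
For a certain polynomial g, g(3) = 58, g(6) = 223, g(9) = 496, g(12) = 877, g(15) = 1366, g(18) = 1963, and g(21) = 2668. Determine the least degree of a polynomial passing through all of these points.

2

Forward differences of the values at t = 3, 6, 9, 12, 15, 18, 21:
  g  : 58  223  496  877  1366  1963  2668
  Δ  : 165  273  381  489  597  705
  Δ^2: 108  108  108  108  108
  Δ^3: 0  0  0  0
  Δ^4: 0  0  0
  Δ^5: 0  0
  Δ^6: 0
The second differences are constant (108) and nonzero, while all higher differences vanish, so the minimal degree is 2.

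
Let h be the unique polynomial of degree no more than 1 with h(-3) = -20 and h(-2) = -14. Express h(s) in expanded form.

h(s) = 6s - 2

Write h(s) = as + b. Substituting each data point gives a linear system:
  -3a + b = -20
  -2a + b = -14
Solving the system yields a = 6, b = -2.
So h(s) = 6s - 2.
Check: h(-2) = -14. ✓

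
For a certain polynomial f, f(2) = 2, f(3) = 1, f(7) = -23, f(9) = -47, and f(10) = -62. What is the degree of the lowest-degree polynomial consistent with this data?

Divided differences on the nodes 2, 3, 7, 9, 10:
  order 0: 2  1  -23  -47  -62
  order 1: -1  -6  -12  -15
  order 2: -1  -1  -1
  order 3: 0  0
  order 4: 0
The order-2 divided differences are all -1 (nonzero) and every higher order vanishes, so the data lies on a polynomial of degree exactly 2.

2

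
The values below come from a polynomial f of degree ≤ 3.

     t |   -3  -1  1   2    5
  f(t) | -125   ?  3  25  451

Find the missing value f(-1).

-5

The 4 known points determine the degree-3 polynomial uniquely.
Write f(t) = at^3 + bt^2 + ct + d. Substituting each data point gives a linear system:
  -27a + 9b - 3c + d = -125
  a + b + c + d = 3
  8a + 4b + 2c + d = 25
  125a + 25b + 5c + d = 451
Solving the system yields a = 4, b = -2, c = 0, d = 1.
So f(t) = 4t^3 - 2t^2 + 1.
Then f(-1) = -5.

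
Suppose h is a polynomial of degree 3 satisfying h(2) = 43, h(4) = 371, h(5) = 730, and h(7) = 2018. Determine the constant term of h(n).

Write h(n) = an^3 + bn^2 + cn + d. Substituting each data point gives a linear system:
  8a + 4b + 2c + d = 43
  64a + 16b + 4c + d = 371
  125a + 25b + 5c + d = 730
  343a + 49b + 7c + d = 2018
Solving the system yields a = 6, b = -1, c = 2, d = -5.
So h(n) = 6n^3 - n^2 + 2n - 5.
The constant term is -5.

-5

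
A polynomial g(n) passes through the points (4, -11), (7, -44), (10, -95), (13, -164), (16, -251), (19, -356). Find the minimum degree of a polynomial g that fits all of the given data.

Forward differences of the values at n = 4, 7, 10, 13, 16, 19:
  g  : -11  -44  -95  -164  -251  -356
  Δ  : -33  -51  -69  -87  -105
  Δ^2: -18  -18  -18  -18
  Δ^3: 0  0  0
  Δ^4: 0  0
  Δ^5: 0
The second differences are constant (-18) and nonzero, while all higher differences vanish, so the minimal degree is 2.

2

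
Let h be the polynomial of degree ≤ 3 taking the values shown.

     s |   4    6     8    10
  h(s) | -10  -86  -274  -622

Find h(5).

Write h(s) = as^3 + bs^2 + cs + d. Substituting each data point gives a linear system:
  64a + 16b + 4c + d = -10
  216a + 36b + 6c + d = -86
  512a + 64b + 8c + d = -274
  1000a + 100b + 10c + d = -622
Solving the system yields a = -1, b = 4, c = -2, d = -2.
So h(s) = -s^3 + 4s^2 - 2s - 2.
Then h(5) = -37.

-37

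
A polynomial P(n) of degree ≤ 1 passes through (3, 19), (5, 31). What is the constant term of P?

Write P(n) = an + b. Substituting each data point gives a linear system:
  3a + b = 19
  5a + b = 31
Solving the system yields a = 6, b = 1.
So P(n) = 6n + 1.
The constant term is 1.

1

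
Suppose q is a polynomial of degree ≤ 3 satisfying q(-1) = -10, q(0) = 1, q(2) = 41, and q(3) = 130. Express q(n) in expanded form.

q(n) = 5n^3 - 2n^2 + 4n + 1

Write q(n) = an^3 + bn^2 + cn + d. Substituting each data point gives a linear system:
  -a + b - c + d = -10
  d = 1
  8a + 4b + 2c + d = 41
  27a + 9b + 3c + d = 130
Solving the system yields a = 5, b = -2, c = 4, d = 1.
So q(n) = 5n^3 - 2n^2 + 4n + 1.
Check: q(3) = 130. ✓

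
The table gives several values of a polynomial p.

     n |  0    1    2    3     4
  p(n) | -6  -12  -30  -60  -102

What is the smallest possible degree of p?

2

Forward differences of the values at n = 0, 1, 2, 3, 4:
  p  : -6  -12  -30  -60  -102
  Δ  : -6  -18  -30  -42
  Δ^2: -12  -12  -12
  Δ^3: 0  0
  Δ^4: 0
The second differences are constant (-12) and nonzero, while all higher differences vanish, so the minimal degree is 2.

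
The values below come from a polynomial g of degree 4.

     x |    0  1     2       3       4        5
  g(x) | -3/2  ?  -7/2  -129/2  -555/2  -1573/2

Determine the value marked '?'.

3/2

On equispaced nodes a degree-4 polynomial has vanishing fifth forward difference, so
  - g(0) + 5·g(1) - 10·g(2) + 10·g(3) - 5·g(4) + g(5) = 0.
Substituting the known values and solving for g(1):
  5·g(1) = 15/2
  g(1) = 3/2.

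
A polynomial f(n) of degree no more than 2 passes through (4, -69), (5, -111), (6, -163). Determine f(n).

Using the Lagrange interpolation formula with nodes 4, 5, 6:
  L_0(n) = (n - 5)(n - 6) / 2
  L_1(n) = (n - 4)(n - 6) / -1
  L_2(n) = (n - 4)(n - 5) / 2
Then f(n) = -69·L_0(n) - 111·L_1(n) - 163·L_2(n).
Expanding and collecting terms gives f(n) = -5n² + 3n - 1.
Check: f(6) = -163. ✓

f(n) = -5n^2 + 3n - 1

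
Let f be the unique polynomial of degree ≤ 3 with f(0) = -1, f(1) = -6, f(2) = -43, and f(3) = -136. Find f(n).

f(n) = -4n^3 - 4n^2 + 3n - 1

Write f(n) = an^3 + bn^2 + cn + d. Substituting each data point gives a linear system:
  d = -1
  a + b + c + d = -6
  8a + 4b + 2c + d = -43
  27a + 9b + 3c + d = -136
Solving the system yields a = -4, b = -4, c = 3, d = -1.
So f(n) = -4n³ - 4n² + 3n - 1.
Check: f(2) = -43. ✓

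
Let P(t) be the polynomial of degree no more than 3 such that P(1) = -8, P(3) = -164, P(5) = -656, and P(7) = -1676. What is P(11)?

-6068

Forward differences of the values at t = 1, 3, 5, 7:
  P  : -8  -164  -656  -1676
  Δ  : -156  -492  -1020
  Δ^2: -336  -528
  Δ^3: -192
The third differences are constant, confirming degree 3.
Interpolating (Newton forward form) and evaluating at t = 11 gives P(11) = -6068.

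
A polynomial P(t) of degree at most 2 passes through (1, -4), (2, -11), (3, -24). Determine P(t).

Using the Lagrange interpolation formula with nodes 1, 2, 3:
  L_0(t) = (t - 2)(t - 3) / 2
  L_1(t) = (t - 1)(t - 3) / -1
  L_2(t) = (t - 1)(t - 2) / 2
Then P(t) = -4·L_0(t) - 11·L_1(t) - 24·L_2(t).
Expanding and collecting terms gives P(t) = -3t² + 2t - 3.
Check: P(3) = -24. ✓

P(t) = -3t^2 + 2t - 3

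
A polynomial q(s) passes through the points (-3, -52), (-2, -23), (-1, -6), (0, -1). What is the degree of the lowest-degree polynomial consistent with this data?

2

Forward differences of the values at s = -3, -2, -1, 0:
  q  : -52  -23  -6  -1
  Δ  : 29  17  5
  Δ^2: -12  -12
  Δ^3: 0
The second differences are constant (-12) and nonzero, while all higher differences vanish, so the minimal degree is 2.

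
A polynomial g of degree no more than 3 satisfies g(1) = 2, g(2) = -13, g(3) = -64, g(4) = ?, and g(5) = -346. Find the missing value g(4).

-169

On equispaced nodes a degree-3 polynomial has vanishing fourth forward difference, so
  g(1) - 4·g(2) + 6·g(3) - 4·g(4) + g(5) = 0.
Substituting the known values and solving for g(4):
  -4·g(4) = 676
  g(4) = -169.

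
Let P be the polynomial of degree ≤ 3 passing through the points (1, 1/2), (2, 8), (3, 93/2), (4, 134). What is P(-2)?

Using the Lagrange interpolation formula with nodes 1, 2, 3, 4:
  L_0(x) = (x - 2)(x - 3)(x - 4) / -6
  L_1(x) = (x - 1)(x - 3)(x - 4) / 2
  L_2(x) = (x - 1)(x - 2)(x - 4) / -2
  L_3(x) = (x - 1)(x - 2)(x - 3) / 6
Then P(x) = 1/2·L_0(x) + 8·L_1(x) + 93/2·L_2(x) + 134·L_3(x).
Expanding and collecting terms gives P(x) = 3x³ - (5/2)x² - 6x + 6.
Evaluating at x = -2: P(-2) = -16.

-16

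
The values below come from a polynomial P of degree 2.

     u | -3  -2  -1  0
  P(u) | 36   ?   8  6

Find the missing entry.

The 3 known points determine the degree-2 polynomial uniquely.
Write P(u) = au^2 + bu + c. Substituting each data point gives a linear system:
  9a - 3b + c = 36
  a - b + c = 8
  c = 6
Solving the system yields a = 4, b = 2, c = 6.
So P(u) = 4u² + 2u + 6.
Then P(-2) = 18.

18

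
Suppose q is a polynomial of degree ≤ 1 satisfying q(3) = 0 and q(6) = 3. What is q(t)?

Write q(t) = at + b. Substituting each data point gives a linear system:
  3a + b = 0
  6a + b = 3
Solving the system yields a = 1, b = -3.
So q(t) = t - 3.
Check: q(3) = 0. ✓

q(t) = t - 3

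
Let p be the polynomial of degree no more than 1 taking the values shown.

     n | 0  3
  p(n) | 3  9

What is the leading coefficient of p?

Write p(n) = an + b. Substituting each data point gives a linear system:
  b = 3
  3a + b = 9
Solving the system yields a = 2, b = 3.
So p(n) = 2n + 3.
The leading coefficient is 2.

2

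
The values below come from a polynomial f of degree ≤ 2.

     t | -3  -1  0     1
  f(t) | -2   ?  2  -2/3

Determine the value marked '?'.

8/3

The 3 known points determine the degree-2 polynomial uniquely.
Write f(t) = at^2 + bt + c. Substituting each data point gives a linear system:
  9a - 3b + c = -2
  c = 2
  a + b + c = -2/3
Solving the system yields a = -1, b = -5/3, c = 2.
So f(t) = -t^2 - (5/3)t + 2.
Then f(-1) = 8/3.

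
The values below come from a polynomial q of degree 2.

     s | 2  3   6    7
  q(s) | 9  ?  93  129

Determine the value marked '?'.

21

The 3 known points determine the degree-2 polynomial uniquely.
Write q(s) = as^2 + bs + c. Substituting each data point gives a linear system:
  4a + 2b + c = 9
  36a + 6b + c = 93
  49a + 7b + c = 129
Solving the system yields a = 3, b = -3, c = 3.
So q(s) = 3s² - 3s + 3.
Then q(3) = 21.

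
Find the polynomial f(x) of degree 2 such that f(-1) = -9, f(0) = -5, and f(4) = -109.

Using the Lagrange interpolation formula with nodes -1, 0, 4:
  L_0(x) = x(x - 4) / 5
  L_1(x) = (x + 1)(x - 4) / -4
  L_2(x) = (x + 1)x / 20
Then f(x) = -9·L_0(x) - 5·L_1(x) - 109·L_2(x).
Expanding and collecting terms gives f(x) = -6x^2 - 2x - 5.
Check: f(-1) = -9. ✓

f(x) = -6x^2 - 2x - 5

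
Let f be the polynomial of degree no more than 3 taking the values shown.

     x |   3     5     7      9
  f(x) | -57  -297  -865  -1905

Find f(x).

Write f(x) = ax^3 + bx^2 + cx + d. Substituting each data point gives a linear system:
  27a + 9b + 3c + d = -57
  125a + 25b + 5c + d = -297
  343a + 49b + 7c + d = -865
  729a + 81b + 9c + d = -1905
Solving the system yields a = -3, b = 4, c = -5, d = 3.
So f(x) = -3x³ + 4x² - 5x + 3.
Check: f(7) = -865. ✓

f(x) = -3x^3 + 4x^2 - 5x + 3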